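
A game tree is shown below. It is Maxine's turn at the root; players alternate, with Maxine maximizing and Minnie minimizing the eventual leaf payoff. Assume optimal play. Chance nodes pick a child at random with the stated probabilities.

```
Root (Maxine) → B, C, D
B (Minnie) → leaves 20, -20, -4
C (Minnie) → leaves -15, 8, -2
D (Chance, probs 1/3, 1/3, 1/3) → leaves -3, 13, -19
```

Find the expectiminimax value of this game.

B (Minnie): min(20, -20, -4) = -20
C (Minnie): min(-15, 8, -2) = -15
D (Chance): 1/3·-3 + 1/3·13 + 1/3·-19 = -3
Root (Maxine): max(-20, -15, -3) = -3

-3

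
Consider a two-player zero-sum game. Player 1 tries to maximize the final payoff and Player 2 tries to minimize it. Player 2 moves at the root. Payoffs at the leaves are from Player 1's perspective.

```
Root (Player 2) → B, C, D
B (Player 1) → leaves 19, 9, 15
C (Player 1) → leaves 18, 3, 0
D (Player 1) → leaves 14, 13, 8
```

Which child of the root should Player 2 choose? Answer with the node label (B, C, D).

B (Player 1): max(19, 9, 15) = 19
C (Player 1): max(18, 3, 0) = 18
D (Player 1): max(14, 13, 8) = 14
Root (Player 2): min(19, 18, 14) = 14
Player 2 picks the child with the lowest value: D (value 14).

D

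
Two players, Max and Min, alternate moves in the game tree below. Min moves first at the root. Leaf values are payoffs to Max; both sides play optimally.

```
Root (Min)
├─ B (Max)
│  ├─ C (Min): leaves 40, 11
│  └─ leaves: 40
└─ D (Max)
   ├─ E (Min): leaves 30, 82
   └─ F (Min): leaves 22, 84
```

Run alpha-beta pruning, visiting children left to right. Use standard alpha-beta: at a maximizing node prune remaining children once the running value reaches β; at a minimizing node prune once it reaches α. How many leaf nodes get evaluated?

6

C [α=-∞,β=+∞]: v=11
B [α=-∞,β=+∞]: v=40
E [α=-∞,β=40]: v=30
F [α=30,β=40]: v=22 after child 1 ≤ α → α-cutoff, skip 1
D [α=-∞,β=40]: v=30
Root [α=-∞,β=+∞]: v=30
Leaves evaluated: 6 of 7.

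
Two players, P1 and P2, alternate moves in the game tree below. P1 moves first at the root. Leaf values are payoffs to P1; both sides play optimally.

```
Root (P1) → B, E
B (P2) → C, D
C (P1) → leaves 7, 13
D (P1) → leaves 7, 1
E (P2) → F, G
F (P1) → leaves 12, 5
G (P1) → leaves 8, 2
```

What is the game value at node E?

8

F: max(12, 5) = 12
G: max(8, 2) = 8
E: min(12, 8) = 8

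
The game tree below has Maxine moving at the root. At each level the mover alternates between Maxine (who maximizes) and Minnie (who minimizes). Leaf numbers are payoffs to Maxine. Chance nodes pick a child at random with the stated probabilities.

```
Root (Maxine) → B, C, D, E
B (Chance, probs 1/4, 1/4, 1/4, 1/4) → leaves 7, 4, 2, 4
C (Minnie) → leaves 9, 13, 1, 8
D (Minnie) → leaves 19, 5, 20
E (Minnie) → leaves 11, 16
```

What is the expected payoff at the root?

11

B (Chance): 1/4·7 + 1/4·4 + 1/4·2 + 1/4·4 = 4.25
C (Minnie): min(9, 13, 1, 8) = 1
D (Minnie): min(19, 5, 20) = 5
E (Minnie): min(11, 16) = 11
Root (Maxine): max(4.25, 1, 5, 11) = 11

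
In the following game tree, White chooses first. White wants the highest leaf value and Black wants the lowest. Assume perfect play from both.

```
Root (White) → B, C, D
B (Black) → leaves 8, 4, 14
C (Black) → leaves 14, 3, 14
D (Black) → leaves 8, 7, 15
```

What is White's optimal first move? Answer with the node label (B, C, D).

D

B (Black): min(8, 4, 14) = 4
C (Black): min(14, 3, 14) = 3
D (Black): min(8, 7, 15) = 7
Root (White): max(4, 3, 7) = 7
White picks the child with the highest value: D (value 7).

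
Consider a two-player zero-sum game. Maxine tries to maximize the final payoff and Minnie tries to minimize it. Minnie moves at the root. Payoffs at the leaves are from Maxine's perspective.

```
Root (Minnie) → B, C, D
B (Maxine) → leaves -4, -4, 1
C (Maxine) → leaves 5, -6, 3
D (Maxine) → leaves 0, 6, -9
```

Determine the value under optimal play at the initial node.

B (Maxine): max(-4, -4, 1) = 1
C (Maxine): max(5, -6, 3) = 5
D (Maxine): max(0, 6, -9) = 6
Root (Minnie): min(1, 5, 6) = 1

1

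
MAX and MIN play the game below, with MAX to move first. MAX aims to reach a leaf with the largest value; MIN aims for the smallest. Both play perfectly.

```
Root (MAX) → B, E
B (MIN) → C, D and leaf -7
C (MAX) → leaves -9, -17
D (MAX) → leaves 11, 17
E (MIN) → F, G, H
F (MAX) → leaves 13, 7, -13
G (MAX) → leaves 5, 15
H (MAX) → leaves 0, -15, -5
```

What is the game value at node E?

F: max(13, 7, -13) = 13
G: max(5, 15) = 15
H: max(0, -15, -5) = 0
E: min(13, 15, 0) = 0

0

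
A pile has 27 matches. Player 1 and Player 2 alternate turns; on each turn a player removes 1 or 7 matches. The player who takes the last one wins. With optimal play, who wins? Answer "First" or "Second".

First

Mark each pile size as W (mover wins) or L (mover loses):
i:   0  1  2  3  4  5  6  7  8  9 10 11 12 13 14 15 16 17 18 19 20 21 22 23 24 25 26 27
     L  W  L  W  L  W  L  W  L  W  L  W  L  W  L  W  L  W  L  W  L  W  L  W  L  W  L  W
Position 27 is W, so the first player wins.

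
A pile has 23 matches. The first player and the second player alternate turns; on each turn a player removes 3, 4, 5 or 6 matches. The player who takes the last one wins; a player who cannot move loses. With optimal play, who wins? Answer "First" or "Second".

First

W/L table (W = player to move can force a win):
i:   0  1  2  3  4  5  6  7  8  9 10 11 12 13 14 15 16 17 18 19 20 21 22 23
     L  L  L  W  W  W  W  W  W  L  L  L  W  W  W  W  W  W  L  L  L  W  W  W
Position 23 is W, so the first player wins.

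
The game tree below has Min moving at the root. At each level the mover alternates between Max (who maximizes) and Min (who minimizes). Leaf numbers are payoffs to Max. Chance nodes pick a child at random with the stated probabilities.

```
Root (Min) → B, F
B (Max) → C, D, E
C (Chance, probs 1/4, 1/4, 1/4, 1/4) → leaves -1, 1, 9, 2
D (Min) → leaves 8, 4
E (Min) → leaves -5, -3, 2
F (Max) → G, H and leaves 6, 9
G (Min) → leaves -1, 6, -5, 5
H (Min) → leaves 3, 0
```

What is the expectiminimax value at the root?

C (Chance): 1/4·-1 + 1/4·1 + 1/4·9 + 1/4·2 = 2.75
D (Min): min(8, 4) = 4
E (Min): min(-5, -3, 2) = -5
B (Max): max(2.75, 4, -5) = 4
G (Min): min(-1, 6, -5, 5) = -5
H (Min): min(3, 0) = 0
F (Max): max(-5, 0, 6, 9) = 9
Root (Min): min(4, 9) = 4

4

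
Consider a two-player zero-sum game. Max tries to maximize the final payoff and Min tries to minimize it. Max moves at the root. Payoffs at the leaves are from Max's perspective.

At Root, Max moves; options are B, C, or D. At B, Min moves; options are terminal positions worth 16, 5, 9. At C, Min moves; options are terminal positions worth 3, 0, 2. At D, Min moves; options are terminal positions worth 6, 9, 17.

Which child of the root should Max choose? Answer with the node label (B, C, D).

B (Min): min(16, 5, 9) = 5
C (Min): min(3, 0, 2) = 0
D (Min): min(6, 9, 17) = 6
Root (Max): max(5, 0, 6) = 6
Max picks the child with the highest value: D (value 6).

D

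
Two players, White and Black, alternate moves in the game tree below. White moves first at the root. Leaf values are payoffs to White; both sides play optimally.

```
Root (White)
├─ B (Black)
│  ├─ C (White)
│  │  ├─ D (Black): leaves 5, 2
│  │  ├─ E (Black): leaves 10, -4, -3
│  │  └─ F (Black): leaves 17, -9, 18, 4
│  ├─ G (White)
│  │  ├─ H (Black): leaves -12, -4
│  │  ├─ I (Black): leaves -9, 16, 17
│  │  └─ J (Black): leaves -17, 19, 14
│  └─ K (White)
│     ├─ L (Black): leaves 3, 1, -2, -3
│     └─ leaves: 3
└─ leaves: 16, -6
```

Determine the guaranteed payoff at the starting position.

D (Black): min(5, 2) = 2
E (Black): min(10, -4, -3) = -4
F (Black): min(17, -9, 18, 4) = -9
C (White): max(2, -4, -9) = 2
H (Black): min(-12, -4) = -12
I (Black): min(-9, 16, 17) = -9
J (Black): min(-17, 19, 14) = -17
G (White): max(-12, -9, -17) = -9
L (Black): min(3, 1, -2, -3) = -3
K (White): max(-3, 3) = 3
B (Black): min(2, -9, 3) = -9
Root (White): max(-9, 16, -6) = 16

16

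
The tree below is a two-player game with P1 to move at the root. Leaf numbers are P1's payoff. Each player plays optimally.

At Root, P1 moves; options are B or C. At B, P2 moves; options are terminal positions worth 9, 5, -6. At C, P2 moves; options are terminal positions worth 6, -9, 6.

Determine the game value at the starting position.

B (P2): min(9, 5, -6) = -6
C (P2): min(6, -9, 6) = -9
Root (P1): max(-6, -9) = -6

-6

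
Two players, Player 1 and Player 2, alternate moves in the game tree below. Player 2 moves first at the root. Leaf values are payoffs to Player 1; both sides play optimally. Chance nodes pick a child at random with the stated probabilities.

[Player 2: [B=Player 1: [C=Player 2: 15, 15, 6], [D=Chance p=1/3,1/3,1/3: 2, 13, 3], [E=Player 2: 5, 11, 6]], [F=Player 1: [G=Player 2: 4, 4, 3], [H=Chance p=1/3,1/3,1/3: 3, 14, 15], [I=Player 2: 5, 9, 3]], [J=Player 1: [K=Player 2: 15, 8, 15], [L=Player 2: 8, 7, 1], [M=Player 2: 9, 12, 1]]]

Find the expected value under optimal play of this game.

6

C (Player 2): min(15, 15, 6) = 6
D (Chance): 1/3·2 + 1/3·13 + 1/3·3 = 6
E (Player 2): min(5, 11, 6) = 5
B (Player 1): max(6, 6, 5) = 6
G (Player 2): min(4, 4, 3) = 3
H (Chance): 1/3·3 + 1/3·14 + 1/3·15 = 10.67
I (Player 2): min(5, 9, 3) = 3
F (Player 1): max(3, 10.67, 3) = 10.67
K (Player 2): min(15, 8, 15) = 8
L (Player 2): min(8, 7, 1) = 1
M (Player 2): min(9, 12, 1) = 1
J (Player 1): max(8, 1, 1) = 8
Root (Player 2): min(6, 10.67, 8) = 6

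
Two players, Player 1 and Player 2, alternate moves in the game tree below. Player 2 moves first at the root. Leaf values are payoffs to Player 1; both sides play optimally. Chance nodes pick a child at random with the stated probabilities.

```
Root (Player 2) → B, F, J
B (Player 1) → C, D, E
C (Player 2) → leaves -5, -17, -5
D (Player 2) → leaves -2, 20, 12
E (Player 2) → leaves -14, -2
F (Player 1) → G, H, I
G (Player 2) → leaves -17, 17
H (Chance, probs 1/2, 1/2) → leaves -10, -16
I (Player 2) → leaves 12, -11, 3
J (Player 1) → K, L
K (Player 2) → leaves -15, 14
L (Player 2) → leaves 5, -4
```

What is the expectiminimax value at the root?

-11

C (Player 2): min(-5, -17, -5) = -17
D (Player 2): min(-2, 20, 12) = -2
E (Player 2): min(-14, -2) = -14
B (Player 1): max(-17, -2, -14) = -2
G (Player 2): min(-17, 17) = -17
H (Chance): 1/2·-10 + 1/2·-16 = -13
I (Player 2): min(12, -11, 3) = -11
F (Player 1): max(-17, -13, -11) = -11
K (Player 2): min(-15, 14) = -15
L (Player 2): min(5, -4) = -4
J (Player 1): max(-15, -4) = -4
Root (Player 2): min(-2, -11, -4) = -11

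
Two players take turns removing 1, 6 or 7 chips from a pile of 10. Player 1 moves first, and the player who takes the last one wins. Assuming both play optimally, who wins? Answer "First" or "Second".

First

Compute winning (W) and losing (L) positions by backward induction:
i:   0  1  2  3  4  5  6  7  8  9 10
     L  W  L  W  L  W  W  W  W  W  W
Position 10 is W, so the first player wins.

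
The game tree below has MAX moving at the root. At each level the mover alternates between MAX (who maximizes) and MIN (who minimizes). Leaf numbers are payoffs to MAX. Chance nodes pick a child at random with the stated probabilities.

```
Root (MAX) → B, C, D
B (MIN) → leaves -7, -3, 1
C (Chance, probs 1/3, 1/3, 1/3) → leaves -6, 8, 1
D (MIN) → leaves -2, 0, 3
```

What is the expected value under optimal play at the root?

B (MIN): min(-7, -3, 1) = -7
C (Chance): 1/3·-6 + 1/3·8 + 1/3·1 = 1
D (MIN): min(-2, 0, 3) = -2
Root (MAX): max(-7, 1, -2) = 1

1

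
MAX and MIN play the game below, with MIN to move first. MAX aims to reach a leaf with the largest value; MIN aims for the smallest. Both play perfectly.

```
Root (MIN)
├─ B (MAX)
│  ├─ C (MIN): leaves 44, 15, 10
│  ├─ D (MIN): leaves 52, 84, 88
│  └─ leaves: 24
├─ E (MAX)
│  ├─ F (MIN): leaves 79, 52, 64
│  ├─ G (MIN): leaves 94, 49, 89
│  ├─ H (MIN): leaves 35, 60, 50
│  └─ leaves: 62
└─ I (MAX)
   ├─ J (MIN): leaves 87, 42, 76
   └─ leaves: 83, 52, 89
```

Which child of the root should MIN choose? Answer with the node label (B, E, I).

B

C (MIN): min(44, 15, 10) = 10
D (MIN): min(52, 84, 88) = 52
B (MAX): max(10, 52, 24) = 52
F (MIN): min(79, 52, 64) = 52
G (MIN): min(94, 49, 89) = 49
H (MIN): min(35, 60, 50) = 35
E (MAX): max(52, 49, 35, 62) = 62
J (MIN): min(87, 42, 76) = 42
I (MAX): max(42, 83, 52, 89) = 89
Root (MIN): min(52, 62, 89) = 52
MIN picks the child with the lowest value: B (value 52).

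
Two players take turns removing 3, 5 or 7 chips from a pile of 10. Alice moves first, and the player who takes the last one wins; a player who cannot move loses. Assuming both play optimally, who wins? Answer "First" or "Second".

Compute winning (W) and losing (L) positions by backward induction:
i:   0  1  2  3  4  5  6  7  8  9 10
     L  L  L  W  W  W  W  W  W  W  L
Position 10 is L, so the second player wins.

Second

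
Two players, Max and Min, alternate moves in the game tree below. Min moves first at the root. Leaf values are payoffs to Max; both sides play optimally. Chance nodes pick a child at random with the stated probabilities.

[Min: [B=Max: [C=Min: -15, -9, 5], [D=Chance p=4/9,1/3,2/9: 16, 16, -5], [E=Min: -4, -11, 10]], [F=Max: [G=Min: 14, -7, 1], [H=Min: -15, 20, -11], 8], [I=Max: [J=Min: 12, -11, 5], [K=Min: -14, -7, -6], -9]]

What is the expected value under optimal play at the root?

-9

C (Min): min(-15, -9, 5) = -15
D (Chance): 4/9·16 + 1/3·16 + 2/9·-5 = 11.33
E (Min): min(-4, -11, 10) = -11
B (Max): max(-15, 11.33, -11) = 11.33
G (Min): min(14, -7, 1) = -7
H (Min): min(-15, 20, -11) = -15
F (Max): max(-7, -15, 8) = 8
J (Min): min(12, -11, 5) = -11
K (Min): min(-14, -7, -6) = -14
I (Max): max(-11, -14, -9) = -9
Root (Min): min(11.33, 8, -9) = -9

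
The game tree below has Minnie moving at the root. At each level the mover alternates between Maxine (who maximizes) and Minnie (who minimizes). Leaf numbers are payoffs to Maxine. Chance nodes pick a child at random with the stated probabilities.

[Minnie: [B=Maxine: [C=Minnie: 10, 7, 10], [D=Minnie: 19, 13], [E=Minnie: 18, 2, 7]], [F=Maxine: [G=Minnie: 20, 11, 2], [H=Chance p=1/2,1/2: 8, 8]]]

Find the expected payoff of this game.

8

C (Minnie): min(10, 7, 10) = 7
D (Minnie): min(19, 13) = 13
E (Minnie): min(18, 2, 7) = 2
B (Maxine): max(7, 13, 2) = 13
G (Minnie): min(20, 11, 2) = 2
H (Chance): 1/2·8 + 1/2·8 = 8
F (Maxine): max(2, 8) = 8
Root (Minnie): min(13, 8) = 8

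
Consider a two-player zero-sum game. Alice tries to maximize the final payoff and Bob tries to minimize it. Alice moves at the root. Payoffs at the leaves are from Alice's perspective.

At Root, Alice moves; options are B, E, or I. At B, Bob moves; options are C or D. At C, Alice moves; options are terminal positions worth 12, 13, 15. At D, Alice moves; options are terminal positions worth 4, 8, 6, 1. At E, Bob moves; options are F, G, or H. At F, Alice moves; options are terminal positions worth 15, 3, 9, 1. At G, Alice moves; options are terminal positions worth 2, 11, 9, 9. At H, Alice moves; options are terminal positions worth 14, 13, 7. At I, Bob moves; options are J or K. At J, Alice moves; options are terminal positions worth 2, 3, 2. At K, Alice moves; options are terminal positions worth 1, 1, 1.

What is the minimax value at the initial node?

C (Alice): max(12, 13, 15) = 15
D (Alice): max(4, 8, 6, 1) = 8
B (Bob): min(15, 8) = 8
F (Alice): max(15, 3, 9, 1) = 15
G (Alice): max(2, 11, 9, 9) = 11
H (Alice): max(14, 13, 7) = 14
E (Bob): min(15, 11, 14) = 11
J (Alice): max(2, 3, 2) = 3
K (Alice): max(1, 1, 1) = 1
I (Bob): min(3, 1) = 1
Root (Alice): max(8, 11, 1) = 11

11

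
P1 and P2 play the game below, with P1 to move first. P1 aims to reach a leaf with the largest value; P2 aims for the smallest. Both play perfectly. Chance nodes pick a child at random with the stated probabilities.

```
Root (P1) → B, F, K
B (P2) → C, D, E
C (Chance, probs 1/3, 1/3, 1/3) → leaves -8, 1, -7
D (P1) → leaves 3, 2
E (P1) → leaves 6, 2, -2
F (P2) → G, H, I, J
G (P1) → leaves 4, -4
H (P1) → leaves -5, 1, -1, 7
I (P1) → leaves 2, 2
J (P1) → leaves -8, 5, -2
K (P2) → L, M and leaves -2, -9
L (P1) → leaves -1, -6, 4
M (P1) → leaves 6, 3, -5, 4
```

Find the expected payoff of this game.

C (Chance): 1/3·-8 + 1/3·1 + 1/3·-7 = -4.67
D (P1): max(3, 2) = 3
E (P1): max(6, 2, -2) = 6
B (P2): min(-4.67, 3, 6) = -4.67
G (P1): max(4, -4) = 4
H (P1): max(-5, 1, -1, 7) = 7
I (P1): max(2, 2) = 2
J (P1): max(-8, 5, -2) = 5
F (P2): min(4, 7, 2, 5) = 2
L (P1): max(-1, -6, 4) = 4
M (P1): max(6, 3, -5, 4) = 6
K (P2): min(4, 6, -2, -9) = -9
Root (P1): max(-4.67, 2, -9) = 2

2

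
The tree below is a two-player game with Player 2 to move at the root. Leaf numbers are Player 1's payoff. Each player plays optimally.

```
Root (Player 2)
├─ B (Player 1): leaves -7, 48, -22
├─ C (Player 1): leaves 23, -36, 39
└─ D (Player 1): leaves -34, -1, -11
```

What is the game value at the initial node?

-1

B (Player 1): max(-7, 48, -22) = 48
C (Player 1): max(23, -36, 39) = 39
D (Player 1): max(-34, -1, -11) = -1
Root (Player 2): min(48, 39, -1) = -1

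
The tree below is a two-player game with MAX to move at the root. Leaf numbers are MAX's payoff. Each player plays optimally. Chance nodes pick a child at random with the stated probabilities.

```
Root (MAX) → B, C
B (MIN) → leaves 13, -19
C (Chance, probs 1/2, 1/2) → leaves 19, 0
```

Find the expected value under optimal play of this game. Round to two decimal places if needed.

9.5

B (MIN): min(13, -19) = -19
C (Chance): 1/2·19 + 1/2·0 = 9.5
Root (MAX): max(-19, 9.5) = 9.5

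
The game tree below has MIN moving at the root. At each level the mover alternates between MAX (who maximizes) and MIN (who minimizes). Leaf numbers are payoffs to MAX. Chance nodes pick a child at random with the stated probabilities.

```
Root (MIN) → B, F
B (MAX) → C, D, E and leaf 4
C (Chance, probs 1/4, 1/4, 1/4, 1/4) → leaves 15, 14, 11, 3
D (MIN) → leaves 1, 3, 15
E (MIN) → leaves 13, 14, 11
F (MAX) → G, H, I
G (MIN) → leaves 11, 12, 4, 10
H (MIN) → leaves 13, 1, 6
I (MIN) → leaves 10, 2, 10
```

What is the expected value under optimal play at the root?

4

C (Chance): 1/4·15 + 1/4·14 + 1/4·11 + 1/4·3 = 10.75
D (MIN): min(1, 3, 15) = 1
E (MIN): min(13, 14, 11) = 11
B (MAX): max(10.75, 1, 11, 4) = 11
G (MIN): min(11, 12, 4, 10) = 4
H (MIN): min(13, 1, 6) = 1
I (MIN): min(10, 2, 10) = 2
F (MAX): max(4, 1, 2) = 4
Root (MIN): min(11, 4) = 4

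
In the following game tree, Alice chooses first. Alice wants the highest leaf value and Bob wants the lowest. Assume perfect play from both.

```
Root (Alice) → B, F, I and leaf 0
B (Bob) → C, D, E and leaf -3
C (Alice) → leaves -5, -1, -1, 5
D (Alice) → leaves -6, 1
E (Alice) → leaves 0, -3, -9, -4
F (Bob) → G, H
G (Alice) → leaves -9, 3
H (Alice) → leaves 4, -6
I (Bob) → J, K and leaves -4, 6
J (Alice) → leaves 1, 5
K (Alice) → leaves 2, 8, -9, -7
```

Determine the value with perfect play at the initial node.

C (Alice): max(-5, -1, -1, 5) = 5
D (Alice): max(-6, 1) = 1
E (Alice): max(0, -3, -9, -4) = 0
B (Bob): min(5, 1, 0, -3) = -3
G (Alice): max(-9, 3) = 3
H (Alice): max(4, -6) = 4
F (Bob): min(3, 4) = 3
J (Alice): max(1, 5) = 5
K (Alice): max(2, 8, -9, -7) = 8
I (Bob): min(5, 8, -4, 6) = -4
Root (Alice): max(-3, 3, -4, 0) = 3

3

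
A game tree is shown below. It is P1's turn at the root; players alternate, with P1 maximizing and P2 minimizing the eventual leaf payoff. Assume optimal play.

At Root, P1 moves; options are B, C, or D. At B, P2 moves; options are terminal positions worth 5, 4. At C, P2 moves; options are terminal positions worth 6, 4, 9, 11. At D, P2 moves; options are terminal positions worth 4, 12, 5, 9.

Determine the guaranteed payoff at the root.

4

B (P2): min(5, 4) = 4
C (P2): min(6, 4, 9, 11) = 4
D (P2): min(4, 12, 5, 9) = 4
Root (P1): max(4, 4, 4) = 4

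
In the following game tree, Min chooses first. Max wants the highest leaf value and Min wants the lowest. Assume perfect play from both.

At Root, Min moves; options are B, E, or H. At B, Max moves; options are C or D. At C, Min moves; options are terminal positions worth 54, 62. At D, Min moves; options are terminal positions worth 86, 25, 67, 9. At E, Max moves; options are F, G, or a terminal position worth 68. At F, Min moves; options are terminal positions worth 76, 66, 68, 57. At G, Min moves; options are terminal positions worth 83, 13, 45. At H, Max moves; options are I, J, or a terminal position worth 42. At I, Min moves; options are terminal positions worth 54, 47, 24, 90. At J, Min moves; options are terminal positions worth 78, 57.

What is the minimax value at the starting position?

C (Min): min(54, 62) = 54
D (Min): min(86, 25, 67, 9) = 9
B (Max): max(54, 9) = 54
F (Min): min(76, 66, 68, 57) = 57
G (Min): min(83, 13, 45) = 13
E (Max): max(57, 13, 68) = 68
I (Min): min(54, 47, 24, 90) = 24
J (Min): min(78, 57) = 57
H (Max): max(24, 57, 42) = 57
Root (Min): min(54, 68, 57) = 54

54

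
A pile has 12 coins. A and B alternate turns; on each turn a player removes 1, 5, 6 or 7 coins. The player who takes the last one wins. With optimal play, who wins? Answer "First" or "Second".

i:   0  1  2  3  4  5  6  7  8  9 10 11 12
     L  W  L  W  L  W  W  W  W  W  W  W  L
Position 12 is L, so the second player wins.

Second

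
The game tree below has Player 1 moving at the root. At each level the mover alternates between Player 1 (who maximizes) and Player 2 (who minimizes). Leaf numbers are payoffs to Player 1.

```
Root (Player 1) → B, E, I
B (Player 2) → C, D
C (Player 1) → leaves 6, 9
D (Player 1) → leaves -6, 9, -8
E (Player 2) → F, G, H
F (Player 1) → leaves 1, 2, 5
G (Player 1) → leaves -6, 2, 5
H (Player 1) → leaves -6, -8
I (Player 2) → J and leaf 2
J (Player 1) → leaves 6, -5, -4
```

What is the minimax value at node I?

J: max(6, -5, -4) = 6
I: min(6, 2) = 2

2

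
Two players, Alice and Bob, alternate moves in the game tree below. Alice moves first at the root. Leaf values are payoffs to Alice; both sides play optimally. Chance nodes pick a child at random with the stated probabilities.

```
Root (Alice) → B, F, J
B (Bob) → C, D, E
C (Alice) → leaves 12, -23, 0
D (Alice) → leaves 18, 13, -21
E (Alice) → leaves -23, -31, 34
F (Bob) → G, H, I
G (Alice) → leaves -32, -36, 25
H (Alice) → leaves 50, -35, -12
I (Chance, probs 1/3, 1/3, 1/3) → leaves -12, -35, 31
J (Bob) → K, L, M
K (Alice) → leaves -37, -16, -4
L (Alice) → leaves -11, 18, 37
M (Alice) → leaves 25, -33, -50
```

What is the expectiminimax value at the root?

12

C (Alice): max(12, -23, 0) = 12
D (Alice): max(18, 13, -21) = 18
E (Alice): max(-23, -31, 34) = 34
B (Bob): min(12, 18, 34) = 12
G (Alice): max(-32, -36, 25) = 25
H (Alice): max(50, -35, -12) = 50
I (Chance): 1/3·-12 + 1/3·-35 + 1/3·31 = -5.33
F (Bob): min(25, 50, -5.33) = -5.33
K (Alice): max(-37, -16, -4) = -4
L (Alice): max(-11, 18, 37) = 37
M (Alice): max(25, -33, -50) = 25
J (Bob): min(-4, 37, 25) = -4
Root (Alice): max(12, -5.33, -4) = 12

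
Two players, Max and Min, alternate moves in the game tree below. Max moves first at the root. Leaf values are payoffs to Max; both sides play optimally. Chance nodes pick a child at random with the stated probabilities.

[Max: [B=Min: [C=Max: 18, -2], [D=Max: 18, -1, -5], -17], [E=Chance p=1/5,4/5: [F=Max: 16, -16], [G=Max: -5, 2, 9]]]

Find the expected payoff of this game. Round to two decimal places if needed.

10.4

C (Max): max(18, -2) = 18
D (Max): max(18, -1, -5) = 18
B (Min): min(18, 18, -17) = -17
F (Max): max(16, -16) = 16
G (Max): max(-5, 2, 9) = 9
E (Chance): 1/5·16 + 4/5·9 = 10.4
Root (Max): max(-17, 10.4) = 10.4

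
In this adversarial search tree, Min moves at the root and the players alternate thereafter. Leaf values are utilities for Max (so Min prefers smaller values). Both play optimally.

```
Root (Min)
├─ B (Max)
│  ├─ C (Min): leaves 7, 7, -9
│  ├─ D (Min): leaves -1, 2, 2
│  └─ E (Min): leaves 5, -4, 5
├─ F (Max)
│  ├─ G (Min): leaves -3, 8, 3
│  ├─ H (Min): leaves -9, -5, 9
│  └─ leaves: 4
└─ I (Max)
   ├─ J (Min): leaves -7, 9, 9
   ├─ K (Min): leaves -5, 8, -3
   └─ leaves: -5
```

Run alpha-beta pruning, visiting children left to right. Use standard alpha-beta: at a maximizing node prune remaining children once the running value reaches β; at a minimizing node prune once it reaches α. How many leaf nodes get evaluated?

20

C [α=-∞,β=+∞]: v=-9
D [α=-9,β=+∞]: v=-1
E [α=-1,β=+∞]: v=-4 after child 2 ≤ α → α-cutoff, skip 1
B [α=-∞,β=+∞]: v=-1
G [α=-∞,β=-1]: v=-3
H [α=-3,β=-1]: v=-9 after child 1 ≤ α → α-cutoff, skip 2
F [α=-∞,β=-1]: v=4
J [α=-∞,β=-1]: v=-7
K [α=-7,β=-1]: v=-5
I [α=-∞,β=-1]: v=-5
Root [α=-∞,β=+∞]: v=-5
Leaves evaluated: 20 of 23.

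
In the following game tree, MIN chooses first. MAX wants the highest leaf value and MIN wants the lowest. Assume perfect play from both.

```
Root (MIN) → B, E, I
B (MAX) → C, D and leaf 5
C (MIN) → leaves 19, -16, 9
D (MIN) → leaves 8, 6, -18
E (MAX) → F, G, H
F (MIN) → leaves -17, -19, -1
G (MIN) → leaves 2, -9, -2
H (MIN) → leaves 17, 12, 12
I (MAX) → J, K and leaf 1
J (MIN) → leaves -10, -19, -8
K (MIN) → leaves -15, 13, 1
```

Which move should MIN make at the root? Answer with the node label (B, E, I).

C (MIN): min(19, -16, 9) = -16
D (MIN): min(8, 6, -18) = -18
B (MAX): max(-16, -18, 5) = 5
F (MIN): min(-17, -19, -1) = -19
G (MIN): min(2, -9, -2) = -9
H (MIN): min(17, 12, 12) = 12
E (MAX): max(-19, -9, 12) = 12
J (MIN): min(-10, -19, -8) = -19
K (MIN): min(-15, 13, 1) = -15
I (MAX): max(-19, -15, 1) = 1
Root (MIN): min(5, 12, 1) = 1
MIN picks the child with the lowest value: I (value 1).

I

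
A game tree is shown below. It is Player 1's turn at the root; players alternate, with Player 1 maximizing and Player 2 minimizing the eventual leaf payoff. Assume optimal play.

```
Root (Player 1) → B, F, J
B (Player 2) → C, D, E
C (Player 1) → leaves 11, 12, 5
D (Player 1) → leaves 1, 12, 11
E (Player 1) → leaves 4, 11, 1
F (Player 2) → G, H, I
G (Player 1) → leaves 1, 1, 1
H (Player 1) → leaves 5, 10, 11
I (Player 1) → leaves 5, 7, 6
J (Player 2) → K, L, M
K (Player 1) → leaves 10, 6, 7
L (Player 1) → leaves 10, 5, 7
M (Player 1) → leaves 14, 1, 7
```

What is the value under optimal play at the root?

11

C (Player 1): max(11, 12, 5) = 12
D (Player 1): max(1, 12, 11) = 12
E (Player 1): max(4, 11, 1) = 11
B (Player 2): min(12, 12, 11) = 11
G (Player 1): max(1, 1, 1) = 1
H (Player 1): max(5, 10, 11) = 11
I (Player 1): max(5, 7, 6) = 7
F (Player 2): min(1, 11, 7) = 1
K (Player 1): max(10, 6, 7) = 10
L (Player 1): max(10, 5, 7) = 10
M (Player 1): max(14, 1, 7) = 14
J (Player 2): min(10, 10, 14) = 10
Root (Player 1): max(11, 1, 10) = 11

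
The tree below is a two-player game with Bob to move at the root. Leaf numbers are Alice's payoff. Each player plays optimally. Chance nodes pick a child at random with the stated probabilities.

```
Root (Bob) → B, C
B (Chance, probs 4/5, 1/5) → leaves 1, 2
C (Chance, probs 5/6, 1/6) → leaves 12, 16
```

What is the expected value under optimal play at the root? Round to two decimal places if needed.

B (Chance): 4/5·1 + 1/5·2 = 1.2
C (Chance): 5/6·12 + 1/6·16 = 12.67
Root (Bob): min(1.2, 12.67) = 1.2

1.2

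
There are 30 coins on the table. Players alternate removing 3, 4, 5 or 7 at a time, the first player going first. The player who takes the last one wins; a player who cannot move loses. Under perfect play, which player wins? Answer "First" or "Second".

W/L table (W = player to move can force a win):
i:   0  1  2  3  4  5  6  7  8  9 10 11 12 13 14 15 16 17 18 19 20 21 22 23 24 25 26 27 28 29 30
     L  L  L  W  W  W  W  W  W  W  L  L  L  W  W  W  W  W  W  W  L  L  L  W  W  W  W  W  W  W  L
Position 30 is L, so the second player wins.

Second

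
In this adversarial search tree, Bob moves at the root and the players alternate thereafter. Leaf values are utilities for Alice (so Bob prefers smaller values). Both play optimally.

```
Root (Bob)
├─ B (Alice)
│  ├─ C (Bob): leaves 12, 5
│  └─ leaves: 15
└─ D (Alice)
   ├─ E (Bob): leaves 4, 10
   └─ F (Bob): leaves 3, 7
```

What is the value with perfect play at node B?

15

C: min(12, 5) = 5
B: max(5, 15) = 15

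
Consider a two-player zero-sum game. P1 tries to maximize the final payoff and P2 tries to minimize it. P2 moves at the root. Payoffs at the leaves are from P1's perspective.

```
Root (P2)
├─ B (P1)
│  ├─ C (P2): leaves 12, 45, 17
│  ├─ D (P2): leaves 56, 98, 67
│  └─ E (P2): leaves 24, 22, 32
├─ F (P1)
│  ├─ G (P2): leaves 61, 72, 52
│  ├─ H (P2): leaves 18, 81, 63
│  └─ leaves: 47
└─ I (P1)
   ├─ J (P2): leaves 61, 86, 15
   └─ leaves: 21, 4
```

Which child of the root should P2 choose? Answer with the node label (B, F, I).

I

C (P2): min(12, 45, 17) = 12
D (P2): min(56, 98, 67) = 56
E (P2): min(24, 22, 32) = 22
B (P1): max(12, 56, 22) = 56
G (P2): min(61, 72, 52) = 52
H (P2): min(18, 81, 63) = 18
F (P1): max(52, 18, 47) = 52
J (P2): min(61, 86, 15) = 15
I (P1): max(15, 21, 4) = 21
Root (P2): min(56, 52, 21) = 21
P2 picks the child with the lowest value: I (value 21).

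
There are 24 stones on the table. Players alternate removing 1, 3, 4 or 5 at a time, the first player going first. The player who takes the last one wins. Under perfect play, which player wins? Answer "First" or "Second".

W/L table (W = player to move can force a win):
i:   0  1  2  3  4  5  6  7  8  9 10 11 12 13 14 15 16 17 18 19 20 21 22 23 24
     L  W  L  W  W  W  W  W  L  W  L  W  W  W  W  W  L  W  L  W  W  W  W  W  L
Position 24 is L, so the second player wins.

Second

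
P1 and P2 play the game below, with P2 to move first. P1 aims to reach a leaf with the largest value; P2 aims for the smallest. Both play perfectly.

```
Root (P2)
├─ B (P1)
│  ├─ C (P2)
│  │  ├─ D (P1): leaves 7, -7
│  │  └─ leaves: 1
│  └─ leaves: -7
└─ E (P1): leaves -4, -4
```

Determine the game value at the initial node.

D (P1): max(7, -7) = 7
C (P2): min(7, 1) = 1
B (P1): max(1, -7) = 1
E (P1): max(-4, -4) = -4
Root (P2): min(1, -4) = -4

-4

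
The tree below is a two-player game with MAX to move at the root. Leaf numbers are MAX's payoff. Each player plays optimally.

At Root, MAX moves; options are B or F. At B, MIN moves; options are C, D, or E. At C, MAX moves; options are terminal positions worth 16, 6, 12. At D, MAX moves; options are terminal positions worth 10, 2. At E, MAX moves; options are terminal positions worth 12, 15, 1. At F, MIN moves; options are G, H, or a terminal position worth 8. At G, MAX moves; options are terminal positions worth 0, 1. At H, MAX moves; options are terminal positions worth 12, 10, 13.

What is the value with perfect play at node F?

G: max(0, 1) = 1
H: max(12, 10, 13) = 13
F: min(1, 13, 8) = 1

1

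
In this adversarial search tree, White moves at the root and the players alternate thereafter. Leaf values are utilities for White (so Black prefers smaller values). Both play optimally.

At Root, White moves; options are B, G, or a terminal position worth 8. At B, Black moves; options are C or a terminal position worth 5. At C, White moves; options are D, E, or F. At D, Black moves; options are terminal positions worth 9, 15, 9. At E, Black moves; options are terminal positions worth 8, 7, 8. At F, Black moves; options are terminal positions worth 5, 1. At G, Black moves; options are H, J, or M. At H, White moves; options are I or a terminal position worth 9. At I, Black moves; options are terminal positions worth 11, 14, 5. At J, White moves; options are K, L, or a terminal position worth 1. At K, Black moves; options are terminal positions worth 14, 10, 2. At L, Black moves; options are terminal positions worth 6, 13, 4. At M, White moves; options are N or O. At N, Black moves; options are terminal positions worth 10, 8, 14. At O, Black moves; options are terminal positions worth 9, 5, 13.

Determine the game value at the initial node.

D (Black): min(9, 15, 9) = 9
E (Black): min(8, 7, 8) = 7
F (Black): min(5, 1) = 1
C (White): max(9, 7, 1) = 9
B (Black): min(9, 5) = 5
I (Black): min(11, 14, 5) = 5
H (White): max(5, 9) = 9
K (Black): min(14, 10, 2) = 2
L (Black): min(6, 13, 4) = 4
J (White): max(2, 4, 1) = 4
N (Black): min(10, 8, 14) = 8
O (Black): min(9, 5, 13) = 5
M (White): max(8, 5) = 8
G (Black): min(9, 4, 8) = 4
Root (White): max(5, 4, 8) = 8

8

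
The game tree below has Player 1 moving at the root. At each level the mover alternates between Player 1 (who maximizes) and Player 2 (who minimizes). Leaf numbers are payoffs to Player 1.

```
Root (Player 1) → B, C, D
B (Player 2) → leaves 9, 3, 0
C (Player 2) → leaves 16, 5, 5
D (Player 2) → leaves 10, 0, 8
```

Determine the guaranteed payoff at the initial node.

5

B (Player 2): min(9, 3, 0) = 0
C (Player 2): min(16, 5, 5) = 5
D (Player 2): min(10, 0, 8) = 0
Root (Player 1): max(0, 5, 0) = 5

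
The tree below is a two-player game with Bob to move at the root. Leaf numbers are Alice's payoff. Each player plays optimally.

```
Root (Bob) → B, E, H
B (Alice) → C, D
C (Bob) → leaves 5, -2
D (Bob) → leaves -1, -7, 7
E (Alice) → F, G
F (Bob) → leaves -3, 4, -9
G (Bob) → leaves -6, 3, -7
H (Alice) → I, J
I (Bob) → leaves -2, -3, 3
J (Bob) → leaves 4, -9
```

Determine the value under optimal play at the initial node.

-7

C (Bob): min(5, -2) = -2
D (Bob): min(-1, -7, 7) = -7
B (Alice): max(-2, -7) = -2
F (Bob): min(-3, 4, -9) = -9
G (Bob): min(-6, 3, -7) = -7
E (Alice): max(-9, -7) = -7
I (Bob): min(-2, -3, 3) = -3
J (Bob): min(4, -9) = -9
H (Alice): max(-3, -9) = -3
Root (Bob): min(-2, -7, -3) = -7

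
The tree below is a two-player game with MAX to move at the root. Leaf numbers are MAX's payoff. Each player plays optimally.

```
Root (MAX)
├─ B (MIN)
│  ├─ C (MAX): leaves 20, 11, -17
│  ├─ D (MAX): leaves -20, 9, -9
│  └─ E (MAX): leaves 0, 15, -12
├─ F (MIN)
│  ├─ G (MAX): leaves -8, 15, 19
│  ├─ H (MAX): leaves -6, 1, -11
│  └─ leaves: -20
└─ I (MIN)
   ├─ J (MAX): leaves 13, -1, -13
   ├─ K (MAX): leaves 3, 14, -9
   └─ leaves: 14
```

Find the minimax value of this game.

13

C (MAX): max(20, 11, -17) = 20
D (MAX): max(-20, 9, -9) = 9
E (MAX): max(0, 15, -12) = 15
B (MIN): min(20, 9, 15) = 9
G (MAX): max(-8, 15, 19) = 19
H (MAX): max(-6, 1, -11) = 1
F (MIN): min(19, 1, -20) = -20
J (MAX): max(13, -1, -13) = 13
K (MAX): max(3, 14, -9) = 14
I (MIN): min(13, 14, 14) = 13
Root (MAX): max(9, -20, 13) = 13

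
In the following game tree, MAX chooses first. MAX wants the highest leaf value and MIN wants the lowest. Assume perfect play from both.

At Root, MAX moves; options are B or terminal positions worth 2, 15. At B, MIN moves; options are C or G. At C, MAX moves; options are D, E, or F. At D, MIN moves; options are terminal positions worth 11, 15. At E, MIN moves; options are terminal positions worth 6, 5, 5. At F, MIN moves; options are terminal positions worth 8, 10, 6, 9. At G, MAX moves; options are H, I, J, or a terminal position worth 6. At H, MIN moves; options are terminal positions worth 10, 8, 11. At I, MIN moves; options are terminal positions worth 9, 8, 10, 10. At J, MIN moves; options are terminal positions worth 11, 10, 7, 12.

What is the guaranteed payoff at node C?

11

D: min(11, 15) = 11
E: min(6, 5, 5) = 5
F: min(8, 10, 6, 9) = 6
C: max(11, 5, 6) = 11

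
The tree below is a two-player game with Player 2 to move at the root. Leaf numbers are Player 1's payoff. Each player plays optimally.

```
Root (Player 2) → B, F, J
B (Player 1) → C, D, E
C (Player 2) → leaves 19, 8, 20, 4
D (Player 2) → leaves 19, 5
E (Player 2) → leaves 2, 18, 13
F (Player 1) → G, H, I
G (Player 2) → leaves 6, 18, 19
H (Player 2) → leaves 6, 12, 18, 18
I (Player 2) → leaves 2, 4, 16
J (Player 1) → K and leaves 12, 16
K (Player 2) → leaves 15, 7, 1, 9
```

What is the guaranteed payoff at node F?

6

G: min(6, 18, 19) = 6
H: min(6, 12, 18, 18) = 6
I: min(2, 4, 16) = 2
F: max(6, 6, 2) = 6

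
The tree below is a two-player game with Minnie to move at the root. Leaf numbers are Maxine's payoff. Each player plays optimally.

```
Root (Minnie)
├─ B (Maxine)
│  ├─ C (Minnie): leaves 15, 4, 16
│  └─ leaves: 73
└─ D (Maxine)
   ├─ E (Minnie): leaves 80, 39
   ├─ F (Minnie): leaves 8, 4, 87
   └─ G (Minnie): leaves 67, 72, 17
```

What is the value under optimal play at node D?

39

E: min(80, 39) = 39
F: min(8, 4, 87) = 4
G: min(67, 72, 17) = 17
D: max(39, 4, 17) = 39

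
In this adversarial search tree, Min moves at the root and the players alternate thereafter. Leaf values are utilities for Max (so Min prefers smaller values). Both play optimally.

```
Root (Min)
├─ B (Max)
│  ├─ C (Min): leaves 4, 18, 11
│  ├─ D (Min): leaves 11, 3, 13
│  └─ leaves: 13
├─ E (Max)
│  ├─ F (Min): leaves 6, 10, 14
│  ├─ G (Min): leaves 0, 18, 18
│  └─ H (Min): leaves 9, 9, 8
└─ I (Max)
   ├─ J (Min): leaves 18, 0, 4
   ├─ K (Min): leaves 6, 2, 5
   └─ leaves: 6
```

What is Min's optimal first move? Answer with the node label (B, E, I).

C (Min): min(4, 18, 11) = 4
D (Min): min(11, 3, 13) = 3
B (Max): max(4, 3, 13) = 13
F (Min): min(6, 10, 14) = 6
G (Min): min(0, 18, 18) = 0
H (Min): min(9, 9, 8) = 8
E (Max): max(6, 0, 8) = 8
J (Min): min(18, 0, 4) = 0
K (Min): min(6, 2, 5) = 2
I (Max): max(0, 2, 6) = 6
Root (Min): min(13, 8, 6) = 6
Min picks the child with the lowest value: I (value 6).

I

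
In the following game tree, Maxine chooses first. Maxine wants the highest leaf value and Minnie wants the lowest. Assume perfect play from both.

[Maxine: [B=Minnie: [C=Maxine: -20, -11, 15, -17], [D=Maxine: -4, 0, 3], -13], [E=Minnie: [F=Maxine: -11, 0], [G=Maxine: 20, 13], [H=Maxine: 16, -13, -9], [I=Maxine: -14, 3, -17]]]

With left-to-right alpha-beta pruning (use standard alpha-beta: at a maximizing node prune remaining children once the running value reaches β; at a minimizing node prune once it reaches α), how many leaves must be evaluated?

C [α=-∞,β=+∞]: v=15
D [α=-∞,β=15]: v=3
B [α=-∞,β=+∞]: v=-13
F [α=-13,β=+∞]: v=0
G [α=-13,β=0]: v=20 after child 1 ≥ β → β-cutoff, skip 1
H [α=-13,β=0]: v=16 after child 1 ≥ β → β-cutoff, skip 2
I [α=-13,β=0]: v=3 after child 2 ≥ β → β-cutoff, skip 1
E [α=-13,β=+∞]: v=0
Root [α=-∞,β=+∞]: v=0
Leaves evaluated: 14 of 18.

14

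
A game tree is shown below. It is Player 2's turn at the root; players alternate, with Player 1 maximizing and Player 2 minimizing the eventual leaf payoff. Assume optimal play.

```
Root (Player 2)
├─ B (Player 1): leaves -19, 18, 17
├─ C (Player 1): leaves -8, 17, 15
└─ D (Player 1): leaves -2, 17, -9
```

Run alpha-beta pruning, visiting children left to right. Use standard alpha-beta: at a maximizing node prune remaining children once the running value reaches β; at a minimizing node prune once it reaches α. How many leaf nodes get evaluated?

8

B [α=-∞,β=+∞]: v=18
C [α=-∞,β=18]: v=17
D [α=-∞,β=17]: v=17 after child 2 ≥ β → β-cutoff, skip 1
Root [α=-∞,β=+∞]: v=17
Leaves evaluated: 8 of 9.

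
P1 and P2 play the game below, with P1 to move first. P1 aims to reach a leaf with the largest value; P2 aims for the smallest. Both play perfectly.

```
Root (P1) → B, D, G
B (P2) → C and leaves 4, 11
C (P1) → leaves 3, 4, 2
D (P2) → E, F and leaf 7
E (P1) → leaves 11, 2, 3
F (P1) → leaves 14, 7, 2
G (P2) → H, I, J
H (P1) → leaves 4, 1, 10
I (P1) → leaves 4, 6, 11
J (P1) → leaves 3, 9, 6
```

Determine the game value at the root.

C (P1): max(3, 4, 2) = 4
B (P2): min(4, 4, 11) = 4
E (P1): max(11, 2, 3) = 11
F (P1): max(14, 7, 2) = 14
D (P2): min(11, 14, 7) = 7
H (P1): max(4, 1, 10) = 10
I (P1): max(4, 6, 11) = 11
J (P1): max(3, 9, 6) = 9
G (P2): min(10, 11, 9) = 9
Root (P1): max(4, 7, 9) = 9

9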